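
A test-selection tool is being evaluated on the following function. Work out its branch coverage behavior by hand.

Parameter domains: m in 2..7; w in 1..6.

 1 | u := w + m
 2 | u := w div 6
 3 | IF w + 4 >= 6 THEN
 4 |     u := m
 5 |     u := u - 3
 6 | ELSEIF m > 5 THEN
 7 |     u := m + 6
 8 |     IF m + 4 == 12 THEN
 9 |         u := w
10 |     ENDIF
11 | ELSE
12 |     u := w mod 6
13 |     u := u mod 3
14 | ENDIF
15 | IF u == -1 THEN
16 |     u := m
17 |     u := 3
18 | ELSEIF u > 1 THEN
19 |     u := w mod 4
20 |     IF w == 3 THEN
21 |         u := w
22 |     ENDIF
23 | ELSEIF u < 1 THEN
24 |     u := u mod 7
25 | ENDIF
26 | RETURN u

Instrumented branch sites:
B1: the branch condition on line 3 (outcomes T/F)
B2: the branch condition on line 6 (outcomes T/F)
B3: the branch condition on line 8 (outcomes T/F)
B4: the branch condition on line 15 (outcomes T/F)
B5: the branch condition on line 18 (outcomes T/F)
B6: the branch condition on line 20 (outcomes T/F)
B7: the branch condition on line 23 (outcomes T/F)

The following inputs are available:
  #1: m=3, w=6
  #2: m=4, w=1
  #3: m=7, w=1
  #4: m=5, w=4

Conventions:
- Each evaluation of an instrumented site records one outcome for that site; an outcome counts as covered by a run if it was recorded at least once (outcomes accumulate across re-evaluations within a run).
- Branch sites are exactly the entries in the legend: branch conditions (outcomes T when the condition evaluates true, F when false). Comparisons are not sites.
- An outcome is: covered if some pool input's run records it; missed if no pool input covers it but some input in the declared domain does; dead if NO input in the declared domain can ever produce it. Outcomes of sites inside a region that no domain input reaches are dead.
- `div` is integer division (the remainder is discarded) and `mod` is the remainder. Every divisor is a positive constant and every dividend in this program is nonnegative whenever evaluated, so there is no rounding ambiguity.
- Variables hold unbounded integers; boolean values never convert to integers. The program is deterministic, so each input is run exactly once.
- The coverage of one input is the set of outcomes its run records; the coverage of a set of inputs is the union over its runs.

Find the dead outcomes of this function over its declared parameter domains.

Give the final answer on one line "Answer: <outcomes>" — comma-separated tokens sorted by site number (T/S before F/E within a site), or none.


exhaustive pass over the 36-input domain:
  B3=T: zero occurrences over every domain input -> dead
  reachable outcomes have witnesses, e.g. B1=T (e.g. m=2, w=2), B1=F (e.g. m=2, w=1), B2=T (e.g. m=6, w=1), B2=F (e.g. m=2, w=1)
Answer: B3=T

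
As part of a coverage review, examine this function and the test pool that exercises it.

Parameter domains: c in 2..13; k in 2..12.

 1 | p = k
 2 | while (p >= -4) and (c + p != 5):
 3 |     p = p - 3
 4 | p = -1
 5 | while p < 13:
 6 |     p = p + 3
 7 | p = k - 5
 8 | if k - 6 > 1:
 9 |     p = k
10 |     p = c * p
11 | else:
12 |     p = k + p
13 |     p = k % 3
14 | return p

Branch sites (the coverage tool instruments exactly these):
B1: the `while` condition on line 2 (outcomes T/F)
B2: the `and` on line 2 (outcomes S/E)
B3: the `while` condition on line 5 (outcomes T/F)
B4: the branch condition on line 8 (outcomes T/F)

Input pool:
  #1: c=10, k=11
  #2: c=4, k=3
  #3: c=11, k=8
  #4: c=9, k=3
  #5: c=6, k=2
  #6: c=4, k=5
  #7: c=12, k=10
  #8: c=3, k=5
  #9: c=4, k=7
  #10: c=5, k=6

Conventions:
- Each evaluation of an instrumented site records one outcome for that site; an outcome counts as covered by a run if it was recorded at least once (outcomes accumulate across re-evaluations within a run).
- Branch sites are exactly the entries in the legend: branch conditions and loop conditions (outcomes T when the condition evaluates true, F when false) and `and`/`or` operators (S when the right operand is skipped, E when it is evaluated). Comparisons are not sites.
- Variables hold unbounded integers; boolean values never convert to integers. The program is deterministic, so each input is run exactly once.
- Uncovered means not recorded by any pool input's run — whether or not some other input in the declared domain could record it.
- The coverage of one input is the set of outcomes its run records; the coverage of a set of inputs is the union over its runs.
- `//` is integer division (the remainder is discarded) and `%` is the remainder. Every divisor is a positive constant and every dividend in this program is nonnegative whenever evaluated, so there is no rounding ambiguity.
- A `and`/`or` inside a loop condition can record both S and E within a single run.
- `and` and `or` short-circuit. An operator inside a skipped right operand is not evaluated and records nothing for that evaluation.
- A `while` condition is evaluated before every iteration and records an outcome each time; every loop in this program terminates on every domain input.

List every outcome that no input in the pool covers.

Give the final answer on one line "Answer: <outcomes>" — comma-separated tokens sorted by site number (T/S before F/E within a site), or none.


input #1, c=10, k=11: outcomes B1=T, B1=F, B2=S, B2=E, B3=T, B3=F, B4=T
input #2, c=4, k=3: outcomes B1=T, B1=F, B2=S, B2=E, B3=T, B3=F, B4=F
input #3, c=11, k=8: outcomes B1=T, B1=F, B2=S, B2=E, B3=T, B3=F, B4=T
input #4, c=9, k=3: outcomes B1=T, B1=F, B2=S, B2=E, B3=T, B3=F, B4=F
input #5, c=6, k=2: outcomes B1=T, B1=F, B2=E, B3=T, B3=F, B4=F
input #6, c=4, k=5: outcomes B1=T, B1=F, B2=S, B2=E, B3=T, B3=F, B4=F
input #7, c=12, k=10: outcomes B1=T, B1=F, B2=S, B2=E, B3=T, B3=F, B4=T
input #8, c=3, k=5: outcomes B1=T, B1=F, B2=E, B3=T, B3=F, B4=F
input #9, c=4, k=7: outcomes B1=T, B1=F, B2=E, B3=T, B3=F, B4=F
input #10, c=5, k=6: outcomes B1=T, B1=F, B2=E, B3=T, B3=F, B4=F
union over the pool: B1=T, B1=F, B2=S, B2=E, B3=T, B3=F, B4=T, B4=F
uncovered (0 of 8): none
Answer: none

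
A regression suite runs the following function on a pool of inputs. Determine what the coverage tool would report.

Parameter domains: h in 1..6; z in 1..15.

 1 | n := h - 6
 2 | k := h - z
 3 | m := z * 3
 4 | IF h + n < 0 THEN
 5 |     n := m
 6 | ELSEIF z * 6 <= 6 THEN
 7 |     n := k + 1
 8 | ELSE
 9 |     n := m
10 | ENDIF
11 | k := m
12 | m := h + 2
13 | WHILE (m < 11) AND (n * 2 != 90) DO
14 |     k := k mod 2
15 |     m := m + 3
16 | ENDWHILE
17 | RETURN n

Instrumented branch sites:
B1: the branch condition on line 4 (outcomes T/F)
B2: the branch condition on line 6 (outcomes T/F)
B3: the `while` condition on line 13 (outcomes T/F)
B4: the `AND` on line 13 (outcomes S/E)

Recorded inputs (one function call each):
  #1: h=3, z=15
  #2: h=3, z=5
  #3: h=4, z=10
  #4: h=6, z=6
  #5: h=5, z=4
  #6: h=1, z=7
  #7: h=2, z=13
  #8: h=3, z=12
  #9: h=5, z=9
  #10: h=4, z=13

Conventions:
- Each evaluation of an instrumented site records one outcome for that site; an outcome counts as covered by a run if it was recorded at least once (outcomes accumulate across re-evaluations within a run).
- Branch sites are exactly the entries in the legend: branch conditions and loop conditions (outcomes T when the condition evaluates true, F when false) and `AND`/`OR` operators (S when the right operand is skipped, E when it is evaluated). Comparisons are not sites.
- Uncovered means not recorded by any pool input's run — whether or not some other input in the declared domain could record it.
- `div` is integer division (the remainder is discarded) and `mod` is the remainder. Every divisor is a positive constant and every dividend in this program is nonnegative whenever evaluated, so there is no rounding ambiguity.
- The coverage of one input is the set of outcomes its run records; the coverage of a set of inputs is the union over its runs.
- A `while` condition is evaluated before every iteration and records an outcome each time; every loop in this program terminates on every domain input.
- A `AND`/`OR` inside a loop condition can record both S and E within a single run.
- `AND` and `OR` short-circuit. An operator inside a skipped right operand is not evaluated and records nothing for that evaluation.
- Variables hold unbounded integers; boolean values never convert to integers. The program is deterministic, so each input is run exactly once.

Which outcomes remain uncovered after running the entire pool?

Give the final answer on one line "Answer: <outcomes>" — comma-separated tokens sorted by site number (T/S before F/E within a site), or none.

input #1, h=3, z=15: events B1->F, B2->F, B4->E, B3->F; outcomes B1=F, B2=F, B3=F, B4=E
input #2, h=3, z=5: events B1->F, B2->F, B4->E, B3->T, B4->E, B3->T, B4->S, B3->F; outcomes B1=F, B2=F, B3=T, B3=F, B4=S, B4=E
input #3, h=4, z=10: events B1->F, B2->F, B4->E, B3->T, B4->E, B3->T, B4->S, B3->F; outcomes B1=F, B2=F, B3=T, B3=F, B4=S, B4=E
input #4, h=6, z=6: events B1->F, B2->F, B4->E, B3->T, B4->S, B3->F; outcomes B1=F, B2=F, B3=T, B3=F, B4=S, B4=E
input #5, h=5, z=4: events B1->F, B2->F, B4->E, B3->T, B4->E, B3->T, B4->S, B3->F; outcomes B1=F, B2=F, B3=T, B3=F, B4=S, B4=E
input #6, h=1, z=7: events B1->T, B4->E, B3->T, B4->E, B3->T, B4->E, B3->T, B4->S, B3->F; outcomes B1=T, B3=T, B3=F, B4=S, B4=E
input #7, h=2, z=13: events B1->T, B4->E, B3->T, B4->E, B3->T, B4->E, B3->T, B4->S, B3->F; outcomes B1=T, B3=T, B3=F, B4=S, B4=E
input #8, h=3, z=12: events B1->F, B2->F, B4->E, B3->T, B4->E, B3->T, B4->S, B3->F; outcomes B1=F, B2=F, B3=T, B3=F, B4=S, B4=E
input #9, h=5, z=9: events B1->F, B2->F, B4->E, B3->T, B4->E, B3->T, B4->S, B3->F; outcomes B1=F, B2=F, B3=T, B3=F, B4=S, B4=E
input #10, h=4, z=13: events B1->F, B2->F, B4->E, B3->T, B4->E, B3->T, B4->S, B3->F; outcomes B1=F, B2=F, B3=T, B3=F, B4=S, B4=E
union over the pool: B1=T, B1=F, B2=F, B3=T, B3=F, B4=S, B4=E
uncovered (1 of 8): B2=T

Answer: B2=T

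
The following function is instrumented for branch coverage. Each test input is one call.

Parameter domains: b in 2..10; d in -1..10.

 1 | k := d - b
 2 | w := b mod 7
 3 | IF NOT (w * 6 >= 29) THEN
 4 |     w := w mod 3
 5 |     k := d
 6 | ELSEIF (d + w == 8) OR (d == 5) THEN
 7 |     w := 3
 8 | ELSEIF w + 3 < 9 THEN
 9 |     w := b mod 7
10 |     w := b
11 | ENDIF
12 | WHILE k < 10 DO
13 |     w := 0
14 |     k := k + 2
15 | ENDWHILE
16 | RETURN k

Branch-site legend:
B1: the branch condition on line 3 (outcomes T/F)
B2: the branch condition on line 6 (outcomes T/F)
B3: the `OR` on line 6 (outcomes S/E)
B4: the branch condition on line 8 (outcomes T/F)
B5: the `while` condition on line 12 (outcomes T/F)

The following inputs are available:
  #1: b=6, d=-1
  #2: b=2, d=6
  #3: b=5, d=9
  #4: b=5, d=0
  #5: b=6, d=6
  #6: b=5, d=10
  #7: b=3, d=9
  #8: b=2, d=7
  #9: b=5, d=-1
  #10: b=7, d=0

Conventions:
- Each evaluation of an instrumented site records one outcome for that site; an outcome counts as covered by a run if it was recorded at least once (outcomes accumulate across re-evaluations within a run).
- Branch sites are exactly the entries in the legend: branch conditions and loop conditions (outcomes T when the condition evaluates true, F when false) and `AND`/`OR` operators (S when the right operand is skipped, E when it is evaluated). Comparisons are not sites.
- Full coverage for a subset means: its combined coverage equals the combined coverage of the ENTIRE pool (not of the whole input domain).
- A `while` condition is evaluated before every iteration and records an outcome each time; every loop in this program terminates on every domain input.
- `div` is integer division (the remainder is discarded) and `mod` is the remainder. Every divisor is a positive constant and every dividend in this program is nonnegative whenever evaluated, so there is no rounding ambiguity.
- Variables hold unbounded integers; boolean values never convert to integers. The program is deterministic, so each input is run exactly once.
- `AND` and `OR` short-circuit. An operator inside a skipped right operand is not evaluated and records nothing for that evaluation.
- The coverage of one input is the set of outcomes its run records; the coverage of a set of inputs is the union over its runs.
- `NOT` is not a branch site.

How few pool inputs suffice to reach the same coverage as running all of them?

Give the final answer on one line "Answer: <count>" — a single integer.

#1 (b=6, d=-1) -> B1->F, B3->E, B2->F, B4->F, B5->T, B5->T, B5->T, B5->T, B5->T, B5->T, B5->T, B5->T, B5->T, B5->F; covered: B1=F, B2=F, B3=E, B4=F, B5=T, B5=F
#2 (b=2, d=6) -> B1->T, B5->T, B5->T, B5->F; covered: B1=T, B5=T, B5=F
#3 (b=5, d=9) -> B1->F, B3->E, B2->F, B4->T, B5->T, B5->T, B5->T, B5->F; covered: B1=F, B2=F, B3=E, B4=T, B5=T, B5=F
#4 (b=5, d=0) -> B1->F, B3->E, B2->F, B4->T, B5->T, B5->T, B5->T, B5->T, B5->T, B5->T, B5->T, B5->T, B5->F; covered: B1=F, B2=F, B3=E, B4=T, B5=T, B5=F
#5 (b=6, d=6) -> B1->F, B3->E, B2->F, B4->F, B5->T, B5->T, B5->T, B5->T, B5->T, B5->F; covered: B1=F, B2=F, B3=E, B4=F, B5=T, B5=F
#6 (b=5, d=10) -> B1->F, B3->E, B2->F, B4->T, B5->T, B5->T, B5->T, B5->F; covered: B1=F, B2=F, B3=E, B4=T, B5=T, B5=F
#7 (b=3, d=9) -> B1->T, B5->T, B5->F; covered: B1=T, B5=T, B5=F
#8 (b=2, d=7) -> B1->T, B5->T, B5->T, B5->F; covered: B1=T, B5=T, B5=F
#9 (b=5, d=-1) -> B1->F, B3->E, B2->F, B4->T, B5->T, B5->T, B5->T, B5->T, B5->T, B5->T, B5->T, B5->T, B5->F; covered: B1=F, B2=F, B3=E, B4=T, B5=T, B5=F
#10 (b=7, d=0) -> B1->T, B5->T, B5->T, B5->T, B5->T, B5->T, B5->F; covered: B1=T, B5=T, B5=F
together the pool reaches 8 outcomes: B1=T, B1=F, B2=F, B3=E, B4=T, B4=F, B5=T, B5=F
checked all size-1 subsets: none covers 8 outcomes (max 6/8)
checked all size-2 subsets: none covers 8 outcomes (max 7/8)
size 3: inputs {1, 2, 3} cover all 8 outcomes, and no lexicographically smaller subset of this size does

Answer: 3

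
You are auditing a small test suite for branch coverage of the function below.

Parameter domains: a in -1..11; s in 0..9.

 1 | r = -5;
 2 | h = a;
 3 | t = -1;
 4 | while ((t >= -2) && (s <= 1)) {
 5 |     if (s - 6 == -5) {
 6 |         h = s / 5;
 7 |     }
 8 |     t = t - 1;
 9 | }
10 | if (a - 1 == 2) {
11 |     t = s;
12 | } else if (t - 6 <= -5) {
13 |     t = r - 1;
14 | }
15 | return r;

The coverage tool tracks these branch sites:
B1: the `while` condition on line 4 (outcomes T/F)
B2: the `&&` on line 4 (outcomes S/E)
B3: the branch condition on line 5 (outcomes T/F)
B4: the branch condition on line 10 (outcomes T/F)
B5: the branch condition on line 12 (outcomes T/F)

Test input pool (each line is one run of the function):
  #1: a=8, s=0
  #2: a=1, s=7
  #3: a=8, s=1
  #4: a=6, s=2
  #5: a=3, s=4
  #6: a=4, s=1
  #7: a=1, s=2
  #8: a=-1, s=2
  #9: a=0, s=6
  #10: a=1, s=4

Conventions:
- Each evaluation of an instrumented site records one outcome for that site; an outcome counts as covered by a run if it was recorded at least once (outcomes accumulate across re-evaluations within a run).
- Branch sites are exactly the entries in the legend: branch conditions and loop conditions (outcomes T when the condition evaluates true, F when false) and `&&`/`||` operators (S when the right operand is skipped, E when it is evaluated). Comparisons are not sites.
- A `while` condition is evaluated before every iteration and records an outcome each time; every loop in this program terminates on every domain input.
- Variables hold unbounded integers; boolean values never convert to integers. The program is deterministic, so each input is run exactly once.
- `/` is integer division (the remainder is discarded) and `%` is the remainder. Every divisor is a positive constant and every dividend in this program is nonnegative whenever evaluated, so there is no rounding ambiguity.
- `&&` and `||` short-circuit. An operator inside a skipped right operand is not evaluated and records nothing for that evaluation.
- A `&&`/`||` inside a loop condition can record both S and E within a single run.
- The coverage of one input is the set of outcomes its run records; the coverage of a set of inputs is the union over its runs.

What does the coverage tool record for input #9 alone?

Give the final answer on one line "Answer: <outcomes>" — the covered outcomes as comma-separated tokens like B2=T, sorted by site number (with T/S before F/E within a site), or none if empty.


Tracing the run of input #9 (a=0, s=6):
  B2->E, B1->F, B4->F, B5->T
as a set, this run covers: B1=F, B2=E, B4=F, B5=T
Answer: B1=F, B2=E, B4=F, B5=T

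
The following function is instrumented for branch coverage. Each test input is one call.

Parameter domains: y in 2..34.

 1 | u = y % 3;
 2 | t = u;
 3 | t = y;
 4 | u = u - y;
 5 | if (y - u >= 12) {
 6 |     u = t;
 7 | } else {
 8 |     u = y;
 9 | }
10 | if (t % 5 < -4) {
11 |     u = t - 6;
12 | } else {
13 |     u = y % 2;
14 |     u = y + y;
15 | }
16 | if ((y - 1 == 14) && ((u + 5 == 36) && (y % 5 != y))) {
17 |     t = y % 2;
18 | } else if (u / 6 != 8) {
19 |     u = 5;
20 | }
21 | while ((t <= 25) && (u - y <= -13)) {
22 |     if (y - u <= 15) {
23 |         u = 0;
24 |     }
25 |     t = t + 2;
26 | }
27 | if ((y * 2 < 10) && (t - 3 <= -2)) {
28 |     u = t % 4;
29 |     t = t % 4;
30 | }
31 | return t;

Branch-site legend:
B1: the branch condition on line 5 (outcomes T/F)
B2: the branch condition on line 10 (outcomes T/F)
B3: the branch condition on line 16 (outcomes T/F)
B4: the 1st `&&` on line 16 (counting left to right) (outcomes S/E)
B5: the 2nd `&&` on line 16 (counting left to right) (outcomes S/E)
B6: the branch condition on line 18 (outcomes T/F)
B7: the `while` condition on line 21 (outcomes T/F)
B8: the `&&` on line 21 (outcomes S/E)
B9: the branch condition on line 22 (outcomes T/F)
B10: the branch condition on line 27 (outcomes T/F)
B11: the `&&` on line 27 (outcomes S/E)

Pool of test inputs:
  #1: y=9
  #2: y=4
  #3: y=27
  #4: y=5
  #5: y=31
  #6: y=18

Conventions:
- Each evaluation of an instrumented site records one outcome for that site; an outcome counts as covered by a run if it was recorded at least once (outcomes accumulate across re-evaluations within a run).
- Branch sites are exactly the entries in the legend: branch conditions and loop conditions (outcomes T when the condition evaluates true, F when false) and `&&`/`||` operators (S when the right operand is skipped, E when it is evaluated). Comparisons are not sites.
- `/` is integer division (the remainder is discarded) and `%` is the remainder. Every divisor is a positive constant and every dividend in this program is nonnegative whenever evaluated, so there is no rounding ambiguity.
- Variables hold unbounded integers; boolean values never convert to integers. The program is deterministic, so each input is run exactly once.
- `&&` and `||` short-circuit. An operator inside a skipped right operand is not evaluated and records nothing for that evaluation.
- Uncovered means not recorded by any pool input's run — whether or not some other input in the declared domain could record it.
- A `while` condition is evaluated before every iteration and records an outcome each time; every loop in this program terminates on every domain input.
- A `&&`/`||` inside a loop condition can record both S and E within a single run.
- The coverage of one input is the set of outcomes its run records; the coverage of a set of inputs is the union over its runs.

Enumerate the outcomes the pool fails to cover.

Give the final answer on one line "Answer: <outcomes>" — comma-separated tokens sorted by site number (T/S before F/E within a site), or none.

input #1 (y=9): covers B1=T, B2=F, B3=F, B4=S, B6=T, B7=F, B8=E, B10=F, B11=S
input #2 (y=4): covers B1=F, B2=F, B3=F, B4=S, B6=T, B7=F, B8=E, B10=F, B11=E
input #3 (y=27): covers B1=T, B2=F, B3=F, B4=S, B6=T, B7=F, B8=S, B10=F, B11=S
input #4 (y=5): covers B1=F, B2=F, B3=F, B4=S, B6=T, B7=F, B8=E, B10=F, B11=S
input #5 (y=31): covers B1=T, B2=F, B3=F, B4=S, B6=T, B7=F, B8=S, B10=F, B11=S
input #6 (y=18): covers B1=T, B2=F, B3=F, B4=S, B6=T, B7=T, B7=F, B8=S, B8=E, B9=T, B9=F, B10=F, B11=S
union over the pool: B1=T, B1=F, B2=F, B3=F, B4=S, B6=T, B7=T, B7=F, B8=S, B8=E, B9=T, B9=F, B10=F, B11=S, B11=E
uncovered (7 of 22): B2=T, B3=T, B4=E, B5=S, B5=E, B6=F, B10=T

Answer: B2=T, B3=T, B4=E, B5=S, B5=E, B6=F, B10=T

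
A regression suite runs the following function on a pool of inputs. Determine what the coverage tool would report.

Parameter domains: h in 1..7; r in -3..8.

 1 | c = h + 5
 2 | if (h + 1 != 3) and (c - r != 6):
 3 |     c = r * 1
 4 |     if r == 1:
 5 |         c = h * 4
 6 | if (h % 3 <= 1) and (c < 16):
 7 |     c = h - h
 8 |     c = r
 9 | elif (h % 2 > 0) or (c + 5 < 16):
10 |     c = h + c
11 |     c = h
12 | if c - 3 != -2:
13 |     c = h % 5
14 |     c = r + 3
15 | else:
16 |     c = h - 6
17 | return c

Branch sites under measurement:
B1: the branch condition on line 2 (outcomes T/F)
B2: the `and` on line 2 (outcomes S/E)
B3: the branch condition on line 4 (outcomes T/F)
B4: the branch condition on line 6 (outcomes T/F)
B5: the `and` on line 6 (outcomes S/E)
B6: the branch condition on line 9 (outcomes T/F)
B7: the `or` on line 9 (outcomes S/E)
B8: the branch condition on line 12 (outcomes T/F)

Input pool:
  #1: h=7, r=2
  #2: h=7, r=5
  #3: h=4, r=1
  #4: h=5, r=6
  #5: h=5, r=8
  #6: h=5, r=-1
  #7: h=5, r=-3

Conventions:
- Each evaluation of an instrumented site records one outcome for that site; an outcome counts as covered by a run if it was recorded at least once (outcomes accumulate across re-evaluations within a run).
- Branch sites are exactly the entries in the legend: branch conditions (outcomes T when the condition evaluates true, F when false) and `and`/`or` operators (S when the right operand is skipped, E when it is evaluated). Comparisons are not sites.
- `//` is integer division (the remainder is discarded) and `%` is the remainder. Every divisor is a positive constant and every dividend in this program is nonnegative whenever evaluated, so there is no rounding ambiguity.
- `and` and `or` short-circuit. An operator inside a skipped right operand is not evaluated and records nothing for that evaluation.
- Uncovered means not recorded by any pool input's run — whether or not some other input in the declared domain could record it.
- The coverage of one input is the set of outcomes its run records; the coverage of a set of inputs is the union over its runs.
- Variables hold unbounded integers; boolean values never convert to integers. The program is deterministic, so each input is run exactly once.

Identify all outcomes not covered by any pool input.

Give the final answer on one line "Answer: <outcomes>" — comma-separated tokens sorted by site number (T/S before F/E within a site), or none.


run #1 (h=7, r=2) runs B2->E, B1->T, B3->F, B5->E, B4->T, B8->T; records B1=T, B2=E, B3=F, B4=T, B5=E, B8=T
run #2 (h=7, r=5) runs B2->E, B1->T, B3->F, B5->E, B4->T, B8->T; records B1=T, B2=E, B3=F, B4=T, B5=E, B8=T
run #3 (h=4, r=1) runs B2->E, B1->T, B3->T, B5->E, B4->F, B7->E, B6->F, B8->T; records B1=T, B2=E, B3=T, B4=F, B5=E, B6=F, B7=E, B8=T
run #4 (h=5, r=6) runs B2->E, B1->T, B3->F, B5->S, B4->F, B7->S, B6->T, B8->T; records B1=T, B2=E, B3=F, B4=F, B5=S, B6=T, B7=S, B8=T
run #5 (h=5, r=8) runs B2->E, B1->T, B3->F, B5->S, B4->F, B7->S, B6->T, B8->T; records B1=T, B2=E, B3=F, B4=F, B5=S, B6=T, B7=S, B8=T
run #6 (h=5, r=-1) runs B2->E, B1->T, B3->F, B5->S, B4->F, B7->S, B6->T, B8->T; records B1=T, B2=E, B3=F, B4=F, B5=S, B6=T, B7=S, B8=T
run #7 (h=5, r=-3) runs B2->E, B1->T, B3->F, B5->S, B4->F, B7->S, B6->T, B8->T; records B1=T, B2=E, B3=F, B4=F, B5=S, B6=T, B7=S, B8=T
union over the pool: B1=T, B2=E, B3=T, B3=F, B4=T, B4=F, B5=S, B5=E, B6=T, B6=F, B7=S, B7=E, B8=T
uncovered (3 of 16): B1=F, B2=S, B8=F
Answer: B1=F, B2=S, B8=F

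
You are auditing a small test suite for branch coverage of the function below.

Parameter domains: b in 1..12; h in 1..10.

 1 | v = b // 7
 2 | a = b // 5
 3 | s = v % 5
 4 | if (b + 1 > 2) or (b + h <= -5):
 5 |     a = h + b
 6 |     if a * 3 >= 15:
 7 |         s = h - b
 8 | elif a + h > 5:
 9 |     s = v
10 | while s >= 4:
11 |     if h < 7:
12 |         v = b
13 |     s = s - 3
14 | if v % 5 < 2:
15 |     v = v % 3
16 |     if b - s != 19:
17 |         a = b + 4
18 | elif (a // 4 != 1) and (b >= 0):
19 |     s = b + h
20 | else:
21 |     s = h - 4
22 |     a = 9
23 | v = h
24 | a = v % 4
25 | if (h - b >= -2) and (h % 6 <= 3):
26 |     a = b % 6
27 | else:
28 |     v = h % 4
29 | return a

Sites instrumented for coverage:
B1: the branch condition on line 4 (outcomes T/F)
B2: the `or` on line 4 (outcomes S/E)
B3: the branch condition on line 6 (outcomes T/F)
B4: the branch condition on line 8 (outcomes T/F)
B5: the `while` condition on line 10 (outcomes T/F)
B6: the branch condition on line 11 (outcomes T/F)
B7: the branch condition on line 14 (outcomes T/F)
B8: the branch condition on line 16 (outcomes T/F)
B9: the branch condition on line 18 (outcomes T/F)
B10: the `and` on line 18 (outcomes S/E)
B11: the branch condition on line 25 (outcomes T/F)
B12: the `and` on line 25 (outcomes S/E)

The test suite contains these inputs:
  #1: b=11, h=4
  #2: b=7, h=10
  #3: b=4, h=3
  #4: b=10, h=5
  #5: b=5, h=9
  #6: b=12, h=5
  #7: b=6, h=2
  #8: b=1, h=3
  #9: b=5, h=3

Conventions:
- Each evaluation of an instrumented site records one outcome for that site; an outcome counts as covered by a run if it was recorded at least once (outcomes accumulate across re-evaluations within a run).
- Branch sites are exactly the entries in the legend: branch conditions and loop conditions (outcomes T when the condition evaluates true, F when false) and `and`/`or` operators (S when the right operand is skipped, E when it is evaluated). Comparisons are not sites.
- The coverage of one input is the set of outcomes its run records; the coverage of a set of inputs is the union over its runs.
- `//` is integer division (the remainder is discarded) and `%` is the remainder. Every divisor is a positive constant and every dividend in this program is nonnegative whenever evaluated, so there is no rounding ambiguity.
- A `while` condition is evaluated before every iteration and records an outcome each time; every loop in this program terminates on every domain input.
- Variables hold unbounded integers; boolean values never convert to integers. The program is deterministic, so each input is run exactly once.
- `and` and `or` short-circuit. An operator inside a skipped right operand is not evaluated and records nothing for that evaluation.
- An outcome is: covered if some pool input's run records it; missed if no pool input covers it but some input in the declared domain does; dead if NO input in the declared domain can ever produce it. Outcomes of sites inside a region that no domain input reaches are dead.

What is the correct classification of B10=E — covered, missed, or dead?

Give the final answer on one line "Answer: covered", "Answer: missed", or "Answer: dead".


no pool input records B10=E
but domain input (b=2, h=6) does record it -> reachable, so missed
Answer: missed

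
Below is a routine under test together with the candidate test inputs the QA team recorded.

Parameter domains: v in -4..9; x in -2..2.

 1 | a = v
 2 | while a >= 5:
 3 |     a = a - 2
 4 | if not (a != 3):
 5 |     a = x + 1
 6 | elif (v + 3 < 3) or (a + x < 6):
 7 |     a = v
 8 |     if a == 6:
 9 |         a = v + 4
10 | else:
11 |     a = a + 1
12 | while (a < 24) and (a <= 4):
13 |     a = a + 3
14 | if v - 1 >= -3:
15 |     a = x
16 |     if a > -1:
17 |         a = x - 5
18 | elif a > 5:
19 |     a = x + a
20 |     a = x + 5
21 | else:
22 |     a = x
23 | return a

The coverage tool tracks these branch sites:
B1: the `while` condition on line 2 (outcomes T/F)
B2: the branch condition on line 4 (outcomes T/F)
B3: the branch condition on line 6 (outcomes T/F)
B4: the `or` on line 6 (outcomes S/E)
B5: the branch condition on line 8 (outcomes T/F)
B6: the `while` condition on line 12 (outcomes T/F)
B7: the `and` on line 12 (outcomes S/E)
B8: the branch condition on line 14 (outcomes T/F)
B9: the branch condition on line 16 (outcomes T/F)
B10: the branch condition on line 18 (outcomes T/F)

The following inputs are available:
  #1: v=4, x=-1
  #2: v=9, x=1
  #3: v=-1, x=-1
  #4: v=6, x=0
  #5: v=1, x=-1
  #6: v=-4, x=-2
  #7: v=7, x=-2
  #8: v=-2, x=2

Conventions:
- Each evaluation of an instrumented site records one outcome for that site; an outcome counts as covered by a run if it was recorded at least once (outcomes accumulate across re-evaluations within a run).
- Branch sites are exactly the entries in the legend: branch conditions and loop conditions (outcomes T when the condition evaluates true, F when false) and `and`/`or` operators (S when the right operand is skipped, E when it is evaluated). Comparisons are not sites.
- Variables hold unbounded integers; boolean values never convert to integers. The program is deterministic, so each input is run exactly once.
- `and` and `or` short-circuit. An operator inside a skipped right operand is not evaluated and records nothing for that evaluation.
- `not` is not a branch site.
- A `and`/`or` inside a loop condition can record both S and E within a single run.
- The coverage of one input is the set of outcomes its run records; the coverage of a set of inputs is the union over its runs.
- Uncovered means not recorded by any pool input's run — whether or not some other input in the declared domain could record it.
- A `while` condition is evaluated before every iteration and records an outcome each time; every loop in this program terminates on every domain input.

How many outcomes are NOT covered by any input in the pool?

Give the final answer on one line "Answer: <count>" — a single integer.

input #1 (v=4, x=-1): events B1->F, B2->F, B4->E, B3->T, B5->F, B7->E, B6->T, B7->E, B6->F, B8->T, B9->F; covers B1=F, B2=F, B3=T, B4=E, B5=F, B6=T, B6=F, B7=E, B8=T, B9=F
input #2 (v=9, x=1): events B1->T, B1->T, B1->T, B1->F, B2->T, B7->E, B6->T, B7->E, B6->F, B8->T, B9->T; covers B1=T, B1=F, B2=T, B6=T, B6=F, B7=E, B8=T, B9=T
input #3 (v=-1, x=-1): events B1->F, B2->F, B4->S, B3->T, B5->F, B7->E, B6->T, B7->E, B6->T, B7->E, B6->F, B8->T, B9->F; covers B1=F, B2=F, B3=T, B4=S, B5=F, B6=T, B6=F, B7=E, B8=T, B9=F
input #4 (v=6, x=0): events B1->T, B1->F, B2->F, B4->E, B3->T, B5->T, B7->E, B6->F, B8->T, B9->T; covers B1=T, B1=F, B2=F, B3=T, B4=E, B5=T, B6=F, B7=E, B8=T, B9=T
input #5 (v=1, x=-1): events B1->F, B2->F, B4->E, B3->T, B5->F, B7->E, B6->T, B7->E, B6->T, B7->E, B6->F, B8->T, B9->F; covers B1=F, B2=F, B3=T, B4=E, B5=F, B6=T, B6=F, B7=E, B8=T, B9=F
input #6 (v=-4, x=-2): events B1->F, B2->F, B4->S, B3->T, B5->F, B7->E, B6->T, B7->E, B6->T, B7->E, B6->T, B7->E, B6->F, B8->F, ...; covers B1=F, B2=F, B3=T, B4=S, B5=F, B6=T, B6=F, B7=E, B8=F, B10=F
input #7 (v=7, x=-2): events B1->T, B1->T, B1->F, B2->T, B7->E, B6->T, B7->E, B6->T, B7->E, B6->F, B8->T, B9->F; covers B1=T, B1=F, B2=T, B6=T, B6=F, B7=E, B8=T, B9=F
input #8 (v=-2, x=2): events B1->F, B2->F, B4->S, B3->T, B5->F, B7->E, B6->T, B7->E, B6->T, B7->E, B6->T, B7->E, B6->F, B8->T, ...; covers B1=F, B2=F, B3=T, B4=S, B5=F, B6=T, B6=F, B7=E, B8=T, B9=T
union over the pool: B1=T, B1=F, B2=T, B2=F, B3=T, B4=S, B4=E, B5=T, B5=F, B6=T, B6=F, B7=E, B8=T, B8=F, B9=T, B9=F, B10=F
uncovered (3 of 20): B3=F, B7=S, B10=T

Answer: 3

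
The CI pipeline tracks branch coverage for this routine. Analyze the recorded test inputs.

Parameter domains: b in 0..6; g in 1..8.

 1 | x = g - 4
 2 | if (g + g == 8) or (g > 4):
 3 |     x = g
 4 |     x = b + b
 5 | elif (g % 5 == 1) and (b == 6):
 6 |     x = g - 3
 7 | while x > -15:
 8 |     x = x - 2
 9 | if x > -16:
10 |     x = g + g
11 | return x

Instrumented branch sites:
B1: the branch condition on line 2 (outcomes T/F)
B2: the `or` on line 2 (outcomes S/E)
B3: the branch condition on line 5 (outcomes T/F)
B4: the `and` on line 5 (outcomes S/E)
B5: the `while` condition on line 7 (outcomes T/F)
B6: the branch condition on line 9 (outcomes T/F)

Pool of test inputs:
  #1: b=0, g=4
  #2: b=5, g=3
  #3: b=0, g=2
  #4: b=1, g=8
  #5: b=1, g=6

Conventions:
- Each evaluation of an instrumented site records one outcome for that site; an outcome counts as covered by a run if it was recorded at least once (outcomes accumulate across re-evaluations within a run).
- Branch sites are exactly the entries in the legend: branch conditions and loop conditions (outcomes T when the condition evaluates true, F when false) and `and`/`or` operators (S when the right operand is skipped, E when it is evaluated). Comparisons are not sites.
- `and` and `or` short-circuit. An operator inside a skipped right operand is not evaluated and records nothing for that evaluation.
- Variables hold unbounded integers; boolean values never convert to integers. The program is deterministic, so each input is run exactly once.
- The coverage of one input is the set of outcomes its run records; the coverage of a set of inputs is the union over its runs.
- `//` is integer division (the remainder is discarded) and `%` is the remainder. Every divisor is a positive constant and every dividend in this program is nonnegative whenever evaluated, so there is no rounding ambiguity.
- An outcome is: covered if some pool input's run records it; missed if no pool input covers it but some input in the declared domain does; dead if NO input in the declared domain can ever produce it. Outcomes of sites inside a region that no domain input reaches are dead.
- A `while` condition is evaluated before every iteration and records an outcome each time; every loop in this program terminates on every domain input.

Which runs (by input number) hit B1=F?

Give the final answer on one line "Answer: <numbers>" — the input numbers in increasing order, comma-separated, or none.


input #1 (b=0, g=4): does not produce B1=F
input #2 (b=5, g=3): produces B1=F
input #3 (b=0, g=2): produces B1=F
input #4 (b=1, g=8): does not produce B1=F
input #5 (b=1, g=6): does not produce B1=F
Answer: 2, 3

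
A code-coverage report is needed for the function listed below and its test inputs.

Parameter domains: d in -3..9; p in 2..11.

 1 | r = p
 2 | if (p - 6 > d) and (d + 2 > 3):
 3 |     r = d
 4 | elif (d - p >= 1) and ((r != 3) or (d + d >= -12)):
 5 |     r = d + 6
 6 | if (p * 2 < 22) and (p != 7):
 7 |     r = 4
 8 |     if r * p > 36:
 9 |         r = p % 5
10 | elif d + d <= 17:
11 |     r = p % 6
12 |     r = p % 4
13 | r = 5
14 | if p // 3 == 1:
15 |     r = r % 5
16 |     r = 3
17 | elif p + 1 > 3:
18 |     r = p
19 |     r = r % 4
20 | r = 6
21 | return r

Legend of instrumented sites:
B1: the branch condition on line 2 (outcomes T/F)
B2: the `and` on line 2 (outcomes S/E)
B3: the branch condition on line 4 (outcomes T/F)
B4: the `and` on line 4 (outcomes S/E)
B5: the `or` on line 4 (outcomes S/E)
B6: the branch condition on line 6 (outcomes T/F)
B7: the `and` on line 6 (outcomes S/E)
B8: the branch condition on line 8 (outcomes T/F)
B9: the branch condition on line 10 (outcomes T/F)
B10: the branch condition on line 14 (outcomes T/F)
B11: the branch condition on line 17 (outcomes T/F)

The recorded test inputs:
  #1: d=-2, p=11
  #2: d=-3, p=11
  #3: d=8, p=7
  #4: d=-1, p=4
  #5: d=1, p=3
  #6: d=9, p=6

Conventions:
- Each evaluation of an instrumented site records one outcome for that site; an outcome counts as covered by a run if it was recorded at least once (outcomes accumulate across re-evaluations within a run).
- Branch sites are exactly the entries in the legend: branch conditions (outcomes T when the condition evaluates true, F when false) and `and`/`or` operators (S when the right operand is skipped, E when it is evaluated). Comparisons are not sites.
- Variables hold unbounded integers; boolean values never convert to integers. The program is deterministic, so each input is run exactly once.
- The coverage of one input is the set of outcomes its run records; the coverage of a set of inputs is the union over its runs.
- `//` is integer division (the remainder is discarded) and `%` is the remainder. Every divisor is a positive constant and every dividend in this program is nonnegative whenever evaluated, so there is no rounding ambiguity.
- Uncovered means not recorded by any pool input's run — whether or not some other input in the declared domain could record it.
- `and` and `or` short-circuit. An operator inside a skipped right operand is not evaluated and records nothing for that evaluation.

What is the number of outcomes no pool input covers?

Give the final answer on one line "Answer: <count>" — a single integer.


test 1 (d=-2, p=11) fires B2->E, B1->F, B4->S, B3->F, B7->S, B6->F, B9->T, B10->F, B11->T; hits B1=F, B2=E, B3=F, B4=S, B6=F, B7=S, B9=T, B10=F, B11=T
test 2 (d=-3, p=11) fires B2->E, B1->F, B4->S, B3->F, B7->S, B6->F, B9->T, B10->F, B11->T; hits B1=F, B2=E, B3=F, B4=S, B6=F, B7=S, B9=T, B10=F, B11=T
test 3 (d=8, p=7) fires B2->S, B1->F, B4->E, B5->S, B3->T, B7->E, B6->F, B9->T, B10->F, B11->T; hits B1=F, B2=S, B3=T, B4=E, B5=S, B6=F, B7=E, B9=T, B10=F, B11=T
test 4 (d=-1, p=4) fires B2->S, B1->F, B4->S, B3->F, B7->E, B6->T, B8->F, B10->T; hits B1=F, B2=S, B3=F, B4=S, B6=T, B7=E, B8=F, B10=T
test 5 (d=1, p=3) fires B2->S, B1->F, B4->S, B3->F, B7->E, B6->T, B8->F, B10->T; hits B1=F, B2=S, B3=F, B4=S, B6=T, B7=E, B8=F, B10=T
test 6 (d=9, p=6) fires B2->S, B1->F, B4->E, B5->S, B3->T, B7->E, B6->T, B8->F, B10->F, B11->T; hits B1=F, B2=S, B3=T, B4=E, B5=S, B6=T, B7=E, B8=F, B10=F, B11=T
union over the pool: B1=F, B2=S, B2=E, B3=T, B3=F, B4=S, B4=E, B5=S, B6=T, B6=F, B7=S, B7=E, B8=F, B9=T, B10=T, B10=F, B11=T
uncovered (5 of 22): B1=T, B5=E, B8=T, B9=F, B11=F
Answer: 5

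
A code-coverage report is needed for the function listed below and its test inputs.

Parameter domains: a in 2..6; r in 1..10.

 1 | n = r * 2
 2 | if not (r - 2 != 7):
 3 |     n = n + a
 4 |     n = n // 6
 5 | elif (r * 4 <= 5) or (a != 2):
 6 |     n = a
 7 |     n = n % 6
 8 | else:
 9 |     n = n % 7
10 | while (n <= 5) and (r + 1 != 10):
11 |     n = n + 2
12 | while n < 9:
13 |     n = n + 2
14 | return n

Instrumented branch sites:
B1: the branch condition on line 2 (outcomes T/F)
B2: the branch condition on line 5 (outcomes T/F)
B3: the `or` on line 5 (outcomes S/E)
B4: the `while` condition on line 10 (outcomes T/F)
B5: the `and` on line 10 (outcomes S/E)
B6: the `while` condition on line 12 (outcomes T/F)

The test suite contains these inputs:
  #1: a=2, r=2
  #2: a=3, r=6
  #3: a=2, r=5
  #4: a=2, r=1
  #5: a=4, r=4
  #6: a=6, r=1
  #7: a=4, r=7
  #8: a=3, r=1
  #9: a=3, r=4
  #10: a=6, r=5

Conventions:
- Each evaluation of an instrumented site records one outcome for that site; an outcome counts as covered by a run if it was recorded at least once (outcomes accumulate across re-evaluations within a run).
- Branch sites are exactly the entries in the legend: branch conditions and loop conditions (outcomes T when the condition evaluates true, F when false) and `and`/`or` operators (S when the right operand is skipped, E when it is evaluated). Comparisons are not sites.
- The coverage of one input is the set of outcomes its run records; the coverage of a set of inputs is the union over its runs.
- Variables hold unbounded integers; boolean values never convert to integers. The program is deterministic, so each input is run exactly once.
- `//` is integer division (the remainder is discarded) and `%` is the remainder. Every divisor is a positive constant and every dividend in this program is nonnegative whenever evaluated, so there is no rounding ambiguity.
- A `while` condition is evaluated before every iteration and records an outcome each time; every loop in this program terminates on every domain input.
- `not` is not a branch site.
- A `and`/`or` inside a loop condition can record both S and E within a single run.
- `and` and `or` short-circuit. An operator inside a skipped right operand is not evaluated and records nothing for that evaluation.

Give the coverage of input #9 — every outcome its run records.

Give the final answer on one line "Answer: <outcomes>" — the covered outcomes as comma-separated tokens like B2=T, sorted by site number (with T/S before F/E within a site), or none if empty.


Tracing the run of input #9 (a=3, r=4):
  B1->F, B3->E, B2->T, B5->E, B4->T, B5->E, B4->T, B5->S, B4->F, B6->T
  B6->F
distinct outcomes covered: B1=F, B2=T, B3=E, B4=T, B4=F, B5=S, B5=E, B6=T, B6=F
Answer: B1=F, B2=T, B3=E, B4=T, B4=F, B5=S, B5=E, B6=T, B6=F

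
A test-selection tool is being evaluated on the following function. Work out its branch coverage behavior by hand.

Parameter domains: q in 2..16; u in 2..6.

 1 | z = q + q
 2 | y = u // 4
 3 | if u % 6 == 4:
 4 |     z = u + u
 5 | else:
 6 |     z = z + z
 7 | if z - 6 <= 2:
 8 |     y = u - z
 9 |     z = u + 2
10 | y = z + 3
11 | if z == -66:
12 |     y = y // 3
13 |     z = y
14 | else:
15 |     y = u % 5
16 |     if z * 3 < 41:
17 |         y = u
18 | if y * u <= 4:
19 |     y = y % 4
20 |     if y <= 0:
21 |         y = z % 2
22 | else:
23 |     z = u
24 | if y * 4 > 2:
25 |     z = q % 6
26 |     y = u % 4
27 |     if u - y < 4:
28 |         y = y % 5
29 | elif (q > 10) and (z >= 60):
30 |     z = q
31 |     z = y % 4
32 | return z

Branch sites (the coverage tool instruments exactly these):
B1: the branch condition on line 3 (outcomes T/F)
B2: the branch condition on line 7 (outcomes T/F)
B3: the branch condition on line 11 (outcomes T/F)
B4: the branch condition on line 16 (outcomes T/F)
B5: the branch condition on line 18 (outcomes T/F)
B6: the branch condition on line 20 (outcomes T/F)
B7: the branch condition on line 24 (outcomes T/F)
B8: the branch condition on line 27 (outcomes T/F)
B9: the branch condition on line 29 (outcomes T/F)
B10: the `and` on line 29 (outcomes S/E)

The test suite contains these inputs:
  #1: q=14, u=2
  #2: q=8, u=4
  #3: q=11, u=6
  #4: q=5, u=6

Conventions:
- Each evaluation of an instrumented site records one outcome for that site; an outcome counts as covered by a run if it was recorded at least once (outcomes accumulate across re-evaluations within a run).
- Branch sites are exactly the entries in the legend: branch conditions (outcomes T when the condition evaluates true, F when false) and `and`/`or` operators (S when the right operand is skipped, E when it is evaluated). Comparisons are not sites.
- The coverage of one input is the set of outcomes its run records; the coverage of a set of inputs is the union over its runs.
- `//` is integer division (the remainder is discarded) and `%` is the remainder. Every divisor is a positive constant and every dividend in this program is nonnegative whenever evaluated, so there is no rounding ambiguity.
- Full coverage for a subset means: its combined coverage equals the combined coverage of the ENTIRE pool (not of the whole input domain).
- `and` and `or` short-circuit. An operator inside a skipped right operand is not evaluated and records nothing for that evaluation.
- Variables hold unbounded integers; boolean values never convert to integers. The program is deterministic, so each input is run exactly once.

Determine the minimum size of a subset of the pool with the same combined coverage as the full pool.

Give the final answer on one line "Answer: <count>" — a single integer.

input #1 (q=14, u=2): events B1->F, B2->F, B3->F, B4->F, B5->T, B6->F, B7->T, B8->T; covers B1=F, B2=F, B3=F, B4=F, B5=T, B6=F, B7=T, B8=T
input #2 (q=8, u=4): events B1->T, B2->T, B3->F, B4->T, B5->F, B7->T, B8->F; covers B1=T, B2=T, B3=F, B4=T, B5=F, B7=T, B8=F
input #3 (q=11, u=6): events B1->F, B2->F, B3->F, B4->F, B5->F, B7->T, B8->F; covers B1=F, B2=F, B3=F, B4=F, B5=F, B7=T, B8=F
input #4 (q=5, u=6): events B1->F, B2->F, B3->F, B4->F, B5->F, B7->T, B8->F; covers B1=F, B2=F, B3=F, B4=F, B5=F, B7=T, B8=F
pool-wide coverage (13 outcomes): B1=T, B1=F, B2=T, B2=F, B3=F, B4=T, B4=F, B5=T, B5=F, B6=F, B7=T, B8=T, B8=F
every size-1 subset falls short of the 13 outcomes (best: 8/13)
size 2: inputs {1, 2} cover all 13 outcomes, and no lexicographically smaller subset of this size does

Answer: 2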